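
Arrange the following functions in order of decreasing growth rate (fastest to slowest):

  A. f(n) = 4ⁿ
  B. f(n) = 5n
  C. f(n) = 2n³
A > C > B

Comparing growth rates:
A = 4ⁿ is O(4ⁿ)
C = 2n³ is O(n³)
B = 5n is O(n)

Therefore, the order from fastest to slowest is: A > C > B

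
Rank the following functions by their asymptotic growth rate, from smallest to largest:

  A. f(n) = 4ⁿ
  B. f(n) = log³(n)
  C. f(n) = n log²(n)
B < C < A

Comparing growth rates:
B = log³(n) is O(log³ n)
C = n log²(n) is O(n log² n)
A = 4ⁿ is O(4ⁿ)

Therefore, the order from slowest to fastest is: B < C < A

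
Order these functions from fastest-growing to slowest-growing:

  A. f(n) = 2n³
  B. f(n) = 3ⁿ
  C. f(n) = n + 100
B > A > C

Comparing growth rates:
B = 3ⁿ is O(3ⁿ)
A = 2n³ is O(n³)
C = n + 100 is O(n)

Therefore, the order from fastest to slowest is: B > A > C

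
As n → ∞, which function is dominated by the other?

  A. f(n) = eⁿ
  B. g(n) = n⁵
B

f(n) = eⁿ is O(eⁿ), while g(n) = n⁵ is O(n⁵).
Since O(n⁵) grows slower than O(eⁿ), g(n) is dominated.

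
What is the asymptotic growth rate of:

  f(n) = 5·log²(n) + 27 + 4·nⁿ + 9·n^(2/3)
Θ(nⁿ)

Order the terms by growth rate: 27 ≺ 5·log²(n) ≺ 9·n^(2/3) ≺ 4·nⁿ.
The fastest-growing term 4·nⁿ dominates as n → ∞; dropping its constant factor gives Θ(nⁿ).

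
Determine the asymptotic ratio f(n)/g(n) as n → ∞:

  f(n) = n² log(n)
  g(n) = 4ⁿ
0

Since n² log(n) (O(n² log n)) grows slower than 4ⁿ (O(4ⁿ)),
the ratio f(n)/g(n) → 0 as n → ∞.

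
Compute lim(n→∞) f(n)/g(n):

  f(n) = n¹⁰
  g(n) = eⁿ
0

Since n¹⁰ (O(n¹⁰)) grows slower than eⁿ (O(eⁿ)),
the ratio f(n)/g(n) → 0 as n → ∞.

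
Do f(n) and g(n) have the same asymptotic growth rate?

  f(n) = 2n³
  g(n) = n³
True

f(n) = 2n³ and g(n) = n³ are both O(n³).
Since they have the same asymptotic growth rate, f(n) = Θ(g(n)) is true.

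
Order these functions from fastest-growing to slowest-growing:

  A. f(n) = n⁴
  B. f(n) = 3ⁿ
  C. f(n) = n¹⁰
B > C > A

Comparing growth rates:
B = 3ⁿ is O(3ⁿ)
C = n¹⁰ is O(n¹⁰)
A = n⁴ is O(n⁴)

Therefore, the order from fastest to slowest is: B > C > A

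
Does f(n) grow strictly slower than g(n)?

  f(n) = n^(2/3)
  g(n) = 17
False

f(n) = n^(2/3) is O(n^(2/3)), and g(n) = 17 is O(1).
Since O(n^(2/3)) grows faster than or equal to O(1), f(n) = o(g(n)) is false.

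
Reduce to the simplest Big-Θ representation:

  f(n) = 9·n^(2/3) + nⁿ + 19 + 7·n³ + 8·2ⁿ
Θ(nⁿ)

Order the terms by growth rate: 19 ≺ 9·n^(2/3) ≺ 7·n³ ≺ 8·2ⁿ ≺ nⁿ.
The fastest-growing term nⁿ dominates as n → ∞; dropping its constant factor gives Θ(nⁿ).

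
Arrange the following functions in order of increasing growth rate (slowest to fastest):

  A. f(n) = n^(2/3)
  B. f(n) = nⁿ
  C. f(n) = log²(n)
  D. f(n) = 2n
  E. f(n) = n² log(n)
C < A < D < E < B

Comparing growth rates:
C = log²(n) is O(log² n)
A = n^(2/3) is O(n^(2/3))
D = 2n is O(n)
E = n² log(n) is O(n² log n)
B = nⁿ is O(nⁿ)

Therefore, the order from slowest to fastest is: C < A < D < E < B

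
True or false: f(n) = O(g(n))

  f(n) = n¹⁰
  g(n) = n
False

f(n) = n¹⁰ is O(n¹⁰), and g(n) = n is O(n).
Since O(n¹⁰) grows faster than O(n), f(n) = O(g(n)) is false.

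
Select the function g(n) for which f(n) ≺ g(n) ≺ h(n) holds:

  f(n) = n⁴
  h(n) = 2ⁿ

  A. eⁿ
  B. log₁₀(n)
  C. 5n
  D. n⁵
D

We need g(n) with n⁴ = o(g(n)) and g(n) = o(2ⁿ), i.e. O(n⁴) ≺ g ≺ O(2ⁿ).
Check each option:
  A. eⁿ — O(eⁿ) does not grow strictly slower than h(n)
  B. log₁₀(n) — O(log n) does not grow strictly faster than f(n)
  C. 5n — O(n) does not grow strictly faster than f(n)
  D. n⁵ — O(n⁵) is strictly between O(n⁴) and O(2ⁿ) ✓

Only option D (n⁵) lies strictly between.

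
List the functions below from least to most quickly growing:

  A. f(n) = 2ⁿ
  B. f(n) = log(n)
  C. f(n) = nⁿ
B < A < C

Comparing growth rates:
B = log(n) is O(log n)
A = 2ⁿ is O(2ⁿ)
C = nⁿ is O(nⁿ)

Therefore, the order from slowest to fastest is: B < A < C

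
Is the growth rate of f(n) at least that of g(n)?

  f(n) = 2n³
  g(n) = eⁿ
False

f(n) = 2n³ is O(n³), and g(n) = eⁿ is O(eⁿ).
Since O(n³) grows slower than O(eⁿ), f(n) = Ω(g(n)) is false.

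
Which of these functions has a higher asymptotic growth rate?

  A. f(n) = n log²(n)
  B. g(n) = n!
B

f(n) = n log²(n) is O(n log² n), while g(n) = n! is O(n!).
Since O(n!) grows faster than O(n log² n), g(n) dominates.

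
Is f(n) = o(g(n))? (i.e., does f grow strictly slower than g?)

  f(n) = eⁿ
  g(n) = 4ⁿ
True

f(n) = eⁿ is O(eⁿ), and g(n) = 4ⁿ is O(4ⁿ).
Since O(eⁿ) grows strictly slower than O(4ⁿ), f(n) = o(g(n)) is true.
This means lim(n→∞) f(n)/g(n) = 0.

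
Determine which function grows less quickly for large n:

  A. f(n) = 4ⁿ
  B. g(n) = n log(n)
B

f(n) = 4ⁿ is O(4ⁿ), while g(n) = n log(n) is O(n log n).
Since O(n log n) grows slower than O(4ⁿ), g(n) is dominated.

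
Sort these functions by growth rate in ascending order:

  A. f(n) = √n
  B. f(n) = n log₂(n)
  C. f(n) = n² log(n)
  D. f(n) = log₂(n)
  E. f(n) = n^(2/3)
D < A < E < B < C

Comparing growth rates:
D = log₂(n) is O(log n)
A = √n is O(√n)
E = n^(2/3) is O(n^(2/3))
B = n log₂(n) is O(n log n)
C = n² log(n) is O(n² log n)

Therefore, the order from slowest to fastest is: D < A < E < B < C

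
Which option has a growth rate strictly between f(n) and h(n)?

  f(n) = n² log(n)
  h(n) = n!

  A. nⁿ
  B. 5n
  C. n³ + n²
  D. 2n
C

We need g(n) with n² log(n) = o(g(n)) and g(n) = o(n!), i.e. O(n² log n) ≺ g ≺ O(n!).
Check each option:
  A. nⁿ — O(nⁿ) does not grow strictly slower than h(n)
  B. 5n — O(n) does not grow strictly faster than f(n)
  C. n³ + n² — O(n³) is strictly between O(n² log n) and O(n!) ✓
  D. 2n — O(n) does not grow strictly faster than f(n)

Only option C (n³ + n²) lies strictly between.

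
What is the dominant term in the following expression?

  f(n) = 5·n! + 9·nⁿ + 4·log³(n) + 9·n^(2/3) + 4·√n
9·nⁿ

Looking at each term:
  - 5·n! is O(n!)
  - 9·nⁿ is O(nⁿ)
  - 4·log³(n) is O(log³ n)
  - 9·n^(2/3) is O(n^(2/3))
  - 4·√n is O(√n)

The term 9·nⁿ (O(nⁿ)) grows fastest and dominates all others.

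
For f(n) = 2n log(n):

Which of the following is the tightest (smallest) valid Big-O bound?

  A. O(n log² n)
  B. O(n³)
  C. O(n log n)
C

f(n) = 2n log(n) is O(n log n).
All listed options are valid Big-O bounds (upper bounds),
but O(n log n) is the tightest (smallest valid bound).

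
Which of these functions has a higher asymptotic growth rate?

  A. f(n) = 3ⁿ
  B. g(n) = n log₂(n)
A

f(n) = 3ⁿ is O(3ⁿ), while g(n) = n log₂(n) is O(n log n).
Since O(3ⁿ) grows faster than O(n log n), f(n) dominates.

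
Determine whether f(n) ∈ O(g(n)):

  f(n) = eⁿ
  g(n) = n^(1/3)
False

f(n) = eⁿ is O(eⁿ), and g(n) = n^(1/3) is O(n^(1/3)).
Since O(eⁿ) grows faster than O(n^(1/3)), f(n) = O(g(n)) is false.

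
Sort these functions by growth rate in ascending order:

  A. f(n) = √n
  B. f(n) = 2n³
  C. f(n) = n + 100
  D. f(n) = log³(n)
D < A < C < B

Comparing growth rates:
D = log³(n) is O(log³ n)
A = √n is O(√n)
C = n + 100 is O(n)
B = 2n³ is O(n³)

Therefore, the order from slowest to fastest is: D < A < C < B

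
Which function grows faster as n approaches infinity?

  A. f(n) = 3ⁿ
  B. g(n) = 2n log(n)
A

f(n) = 3ⁿ is O(3ⁿ), while g(n) = 2n log(n) is O(n log n).
Since O(3ⁿ) grows faster than O(n log n), f(n) dominates.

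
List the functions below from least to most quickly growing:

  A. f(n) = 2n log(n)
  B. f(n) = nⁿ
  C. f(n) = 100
C < A < B

Comparing growth rates:
C = 100 is O(1)
A = 2n log(n) is O(n log n)
B = nⁿ is O(nⁿ)

Therefore, the order from slowest to fastest is: C < A < B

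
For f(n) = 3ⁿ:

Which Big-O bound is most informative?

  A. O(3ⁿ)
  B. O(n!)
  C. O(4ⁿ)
A

f(n) = 3ⁿ is O(3ⁿ).
All listed options are valid Big-O bounds (upper bounds),
but O(3ⁿ) is the tightest (smallest valid bound).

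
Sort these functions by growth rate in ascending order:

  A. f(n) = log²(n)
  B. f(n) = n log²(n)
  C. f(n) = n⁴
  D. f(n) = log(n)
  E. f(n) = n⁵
D < A < B < C < E

Comparing growth rates:
D = log(n) is O(log n)
A = log²(n) is O(log² n)
B = n log²(n) is O(n log² n)
C = n⁴ is O(n⁴)
E = n⁵ is O(n⁵)

Therefore, the order from slowest to fastest is: D < A < B < C < E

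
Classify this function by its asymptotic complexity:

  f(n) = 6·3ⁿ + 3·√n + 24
O(3ⁿ)

The dominant term in 6·3ⁿ + 3·√n + 24 is 6·3ⁿ, which is Θ(3ⁿ).
Lower-order terms (3·√n, 24) are asymptotically negligible.
Constants are absorbed, so the tightest bound is O(3ⁿ).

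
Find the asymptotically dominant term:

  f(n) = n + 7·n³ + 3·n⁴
3·n⁴

Looking at each term:
  - n is O(n)
  - 7·n³ is O(n³)
  - 3·n⁴ is O(n⁴)

The term 3·n⁴ (O(n⁴)) grows fastest and dominates all others.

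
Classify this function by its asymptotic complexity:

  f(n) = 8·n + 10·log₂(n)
O(n)

The dominant term in 8·n + 10·log₂(n) is 8·n, which is Θ(n).
Lower-order terms (10·log₂(n)) are asymptotically negligible.
Constants are absorbed, so the tightest bound is O(n).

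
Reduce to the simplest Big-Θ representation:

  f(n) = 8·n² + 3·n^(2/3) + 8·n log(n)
Θ(n²)

Order the terms by growth rate: 3·n^(2/3) ≺ 8·n log(n) ≺ 8·n².
The fastest-growing term 8·n² dominates as n → ∞; dropping its constant factor gives Θ(n²).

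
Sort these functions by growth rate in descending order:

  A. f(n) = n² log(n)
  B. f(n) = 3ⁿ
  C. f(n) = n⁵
B > C > A

Comparing growth rates:
B = 3ⁿ is O(3ⁿ)
C = n⁵ is O(n⁵)
A = n² log(n) is O(n² log n)

Therefore, the order from fastest to slowest is: B > C > A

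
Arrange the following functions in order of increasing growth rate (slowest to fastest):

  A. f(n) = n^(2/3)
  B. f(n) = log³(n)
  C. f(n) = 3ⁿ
B < A < C

Comparing growth rates:
B = log³(n) is O(log³ n)
A = n^(2/3) is O(n^(2/3))
C = 3ⁿ is O(3ⁿ)

Therefore, the order from slowest to fastest is: B < A < C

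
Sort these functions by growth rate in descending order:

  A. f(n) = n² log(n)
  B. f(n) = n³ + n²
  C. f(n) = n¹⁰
C > B > A

Comparing growth rates:
C = n¹⁰ is O(n¹⁰)
B = n³ + n² is O(n³)
A = n² log(n) is O(n² log n)

Therefore, the order from fastest to slowest is: C > B > A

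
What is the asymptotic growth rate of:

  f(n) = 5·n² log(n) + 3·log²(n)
Θ(n² log n)

Order the terms by growth rate: 3·log²(n) ≺ 5·n² log(n).
The fastest-growing term 5·n² log(n) dominates as n → ∞; dropping its constant factor gives Θ(n² log n).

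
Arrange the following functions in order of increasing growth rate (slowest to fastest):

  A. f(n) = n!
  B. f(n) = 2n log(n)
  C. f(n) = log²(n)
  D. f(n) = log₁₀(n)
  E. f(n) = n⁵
D < C < B < E < A

Comparing growth rates:
D = log₁₀(n) is O(log n)
C = log²(n) is O(log² n)
B = 2n log(n) is O(n log n)
E = n⁵ is O(n⁵)
A = n! is O(n!)

Therefore, the order from slowest to fastest is: D < C < B < E < A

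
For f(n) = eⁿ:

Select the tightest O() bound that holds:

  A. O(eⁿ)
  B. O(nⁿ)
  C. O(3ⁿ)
A

f(n) = eⁿ is O(eⁿ).
All listed options are valid Big-O bounds (upper bounds),
but O(eⁿ) is the tightest (smallest valid bound).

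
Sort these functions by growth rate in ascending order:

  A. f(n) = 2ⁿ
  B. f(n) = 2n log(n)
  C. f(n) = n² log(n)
B < C < A

Comparing growth rates:
B = 2n log(n) is O(n log n)
C = n² log(n) is O(n² log n)
A = 2ⁿ is O(2ⁿ)

Therefore, the order from slowest to fastest is: B < C < A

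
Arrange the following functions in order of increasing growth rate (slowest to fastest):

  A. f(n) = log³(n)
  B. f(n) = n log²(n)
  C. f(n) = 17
C < A < B

Comparing growth rates:
C = 17 is O(1)
A = log³(n) is O(log³ n)
B = n log²(n) is O(n log² n)

Therefore, the order from slowest to fastest is: C < A < B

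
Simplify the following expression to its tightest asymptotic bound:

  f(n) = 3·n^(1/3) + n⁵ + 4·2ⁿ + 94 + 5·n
Θ(2ⁿ)

Order the terms by growth rate: 94 ≺ 3·n^(1/3) ≺ 5·n ≺ n⁵ ≺ 4·2ⁿ.
The fastest-growing term 4·2ⁿ dominates as n → ∞; dropping its constant factor gives Θ(2ⁿ).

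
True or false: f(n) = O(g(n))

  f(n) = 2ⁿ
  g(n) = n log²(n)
False

f(n) = 2ⁿ is O(2ⁿ), and g(n) = n log²(n) is O(n log² n).
Since O(2ⁿ) grows faster than O(n log² n), f(n) = O(g(n)) is false.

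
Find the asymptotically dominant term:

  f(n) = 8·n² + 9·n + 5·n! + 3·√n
5·n!

Looking at each term:
  - 8·n² is O(n²)
  - 9·n is O(n)
  - 5·n! is O(n!)
  - 3·√n is O(√n)

The term 5·n! (O(n!)) grows fastest and dominates all others.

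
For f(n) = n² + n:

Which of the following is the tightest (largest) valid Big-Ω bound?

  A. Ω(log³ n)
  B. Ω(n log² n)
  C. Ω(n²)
C

f(n) = n² + n is Ω(n²).
All listed options are valid Big-Ω bounds (lower bounds),
but Ω(n²) is the tightest (largest valid bound).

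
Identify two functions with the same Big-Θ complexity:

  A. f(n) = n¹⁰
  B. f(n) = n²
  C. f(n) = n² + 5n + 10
B and C

Examining each function:
  A. n¹⁰ is O(n¹⁰)
  B. n² is O(n²)
  C. n² + 5n + 10 is O(n²)

Functions B and C both have the same complexity class.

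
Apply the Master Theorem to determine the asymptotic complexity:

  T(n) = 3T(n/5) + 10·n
Θ(n)

Master Theorem: a = 3, b = 5, f(n) = 10·n.
Compute the critical exponent d = log₅(3) = 0.683.
Compare f(n) = Θ(n) against n^d:
  k = 1 > d = 0.683, so f(n) = Ω(n^(d+ε)) — Case 3.
  Regularity: a·(n/b)^1/n^1 = a/b^1 = 3/5 < 1 ✓.
  The top-level work dominates: T(n) = Θ(f(n)) = Θ(n).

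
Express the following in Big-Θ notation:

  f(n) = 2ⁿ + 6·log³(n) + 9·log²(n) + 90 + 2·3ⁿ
Θ(3ⁿ)

Order the terms by growth rate: 90 ≺ 9·log²(n) ≺ 6·log³(n) ≺ 2ⁿ ≺ 2·3ⁿ.
The fastest-growing term 2·3ⁿ dominates as n → ∞; dropping its constant factor gives Θ(3ⁿ).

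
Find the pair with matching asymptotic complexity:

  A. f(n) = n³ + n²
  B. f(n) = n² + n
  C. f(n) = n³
A and C

Examining each function:
  A. n³ + n² is O(n³)
  B. n² + n is O(n²)
  C. n³ is O(n³)

Functions A and C both have the same complexity class.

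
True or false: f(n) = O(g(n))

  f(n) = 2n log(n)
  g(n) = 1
False

f(n) = 2n log(n) is O(n log n), and g(n) = 1 is O(1).
Since O(n log n) grows faster than O(1), f(n) = O(g(n)) is false.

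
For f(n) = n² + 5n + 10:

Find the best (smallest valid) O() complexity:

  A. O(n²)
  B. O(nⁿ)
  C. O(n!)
A

f(n) = n² + 5n + 10 is O(n²).
All listed options are valid Big-O bounds (upper bounds),
but O(n²) is the tightest (smallest valid bound).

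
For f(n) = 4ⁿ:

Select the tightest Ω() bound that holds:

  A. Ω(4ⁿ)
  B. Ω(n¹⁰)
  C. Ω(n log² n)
A

f(n) = 4ⁿ is Ω(4ⁿ).
All listed options are valid Big-Ω bounds (lower bounds),
but Ω(4ⁿ) is the tightest (largest valid bound).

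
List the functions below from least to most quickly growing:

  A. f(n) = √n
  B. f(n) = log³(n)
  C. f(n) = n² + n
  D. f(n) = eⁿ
B < A < C < D

Comparing growth rates:
B = log³(n) is O(log³ n)
A = √n is O(√n)
C = n² + n is O(n²)
D = eⁿ is O(eⁿ)

Therefore, the order from slowest to fastest is: B < A < C < D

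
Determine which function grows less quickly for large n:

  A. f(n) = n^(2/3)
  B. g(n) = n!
A

f(n) = n^(2/3) is O(n^(2/3)), while g(n) = n! is O(n!).
Since O(n^(2/3)) grows slower than O(n!), f(n) is dominated.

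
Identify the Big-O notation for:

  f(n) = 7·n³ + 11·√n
O(n³)

The dominant term in 7·n³ + 11·√n is 7·n³, which is Θ(n³).
Lower-order terms (11·√n) are asymptotically negligible.
Constants are absorbed, so the tightest bound is O(n³).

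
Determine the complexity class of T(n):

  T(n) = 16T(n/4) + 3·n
Θ(n²)

Master Theorem: a = 16, b = 4, f(n) = 3·n.
Compute the critical exponent d = log₄(16) = 2.
Compare f(n) = Θ(n) against n^d:
  k = 1 < d = 2, so f(n) = O(n^(d-ε)) — Case 1.
  The recursion cost dominates: T(n) = Θ(n^d) = Θ(n²).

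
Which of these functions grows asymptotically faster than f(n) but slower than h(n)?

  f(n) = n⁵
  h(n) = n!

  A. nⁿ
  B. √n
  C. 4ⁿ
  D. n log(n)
C

We need g(n) with n⁵ = o(g(n)) and g(n) = o(n!), i.e. O(n⁵) ≺ g ≺ O(n!).
Check each option:
  A. nⁿ — O(nⁿ) does not grow strictly slower than h(n)
  B. √n — O(√n) does not grow strictly faster than f(n)
  C. 4ⁿ — O(4ⁿ) is strictly between O(n⁵) and O(n!) ✓
  D. n log(n) — O(n log n) does not grow strictly faster than f(n)

Only option C (4ⁿ) lies strictly between.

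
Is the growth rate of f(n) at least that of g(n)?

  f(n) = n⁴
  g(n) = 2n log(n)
True

f(n) = n⁴ is O(n⁴), and g(n) = 2n log(n) is O(n log n).
Since O(n⁴) grows at least as fast as O(n log n), f(n) = Ω(g(n)) is true.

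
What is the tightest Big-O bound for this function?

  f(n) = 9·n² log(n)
O(n² log n)

The dominant term in 9·n² log(n) is 9·n² log(n), which is Θ(n² log n).
Constants are absorbed, so the tightest bound is O(n² log n).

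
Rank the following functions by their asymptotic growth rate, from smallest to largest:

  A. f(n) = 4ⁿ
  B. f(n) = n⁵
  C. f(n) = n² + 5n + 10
C < B < A

Comparing growth rates:
C = n² + 5n + 10 is O(n²)
B = n⁵ is O(n⁵)
A = 4ⁿ is O(4ⁿ)

Therefore, the order from slowest to fastest is: C < B < A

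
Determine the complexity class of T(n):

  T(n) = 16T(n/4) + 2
Θ(n²)

Master Theorem: a = 16, b = 4, f(n) = 2.
Compute the critical exponent d = log₄(16) = 2.
Compare f(n) = Θ(1) against n^d:
  k = 0 < d = 2, so f(n) = O(n^(d-ε)) — Case 1.
  The recursion cost dominates: T(n) = Θ(n^d) = Θ(n²).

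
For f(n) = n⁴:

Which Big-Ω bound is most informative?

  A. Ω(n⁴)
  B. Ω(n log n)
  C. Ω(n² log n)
A

f(n) = n⁴ is Ω(n⁴).
All listed options are valid Big-Ω bounds (lower bounds),
but Ω(n⁴) is the tightest (largest valid bound).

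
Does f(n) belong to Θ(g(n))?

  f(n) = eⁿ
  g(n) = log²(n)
False

f(n) = eⁿ is O(eⁿ), and g(n) = log²(n) is O(log² n).
Since they have different growth rates, f(n) = Θ(g(n)) is false.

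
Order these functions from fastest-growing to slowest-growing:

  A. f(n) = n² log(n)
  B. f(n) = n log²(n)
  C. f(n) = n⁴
C > A > B

Comparing growth rates:
C = n⁴ is O(n⁴)
A = n² log(n) is O(n² log n)
B = n log²(n) is O(n log² n)

Therefore, the order from fastest to slowest is: C > A > B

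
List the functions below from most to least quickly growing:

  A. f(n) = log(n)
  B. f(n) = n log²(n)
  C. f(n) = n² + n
C > B > A

Comparing growth rates:
C = n² + n is O(n²)
B = n log²(n) is O(n log² n)
A = log(n) is O(log n)

Therefore, the order from fastest to slowest is: C > B > A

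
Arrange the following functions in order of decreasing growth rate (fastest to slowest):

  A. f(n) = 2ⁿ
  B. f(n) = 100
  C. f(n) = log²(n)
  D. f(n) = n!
D > A > C > B

Comparing growth rates:
D = n! is O(n!)
A = 2ⁿ is O(2ⁿ)
C = log²(n) is O(log² n)
B = 100 is O(1)

Therefore, the order from fastest to slowest is: D > A > C > B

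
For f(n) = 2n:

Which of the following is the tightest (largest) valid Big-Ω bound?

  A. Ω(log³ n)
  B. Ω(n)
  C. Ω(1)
B

f(n) = 2n is Ω(n).
All listed options are valid Big-Ω bounds (lower bounds),
but Ω(n) is the tightest (largest valid bound).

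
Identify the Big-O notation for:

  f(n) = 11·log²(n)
O(log² n)

The dominant term in 11·log²(n) is 11·log²(n), which is Θ(log² n).
Constants are absorbed, so the tightest bound is O(log² n).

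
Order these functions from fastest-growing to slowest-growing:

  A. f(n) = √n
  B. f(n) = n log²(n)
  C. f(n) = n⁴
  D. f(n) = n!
D > C > B > A

Comparing growth rates:
D = n! is O(n!)
C = n⁴ is O(n⁴)
B = n log²(n) is O(n log² n)
A = √n is O(√n)

Therefore, the order from fastest to slowest is: D > C > B > A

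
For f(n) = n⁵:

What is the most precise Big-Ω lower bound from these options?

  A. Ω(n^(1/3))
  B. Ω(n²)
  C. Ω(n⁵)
C

f(n) = n⁵ is Ω(n⁵).
All listed options are valid Big-Ω bounds (lower bounds),
but Ω(n⁵) is the tightest (largest valid bound).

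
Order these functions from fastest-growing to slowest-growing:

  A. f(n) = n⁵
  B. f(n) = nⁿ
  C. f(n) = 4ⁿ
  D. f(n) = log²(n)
B > C > A > D

Comparing growth rates:
B = nⁿ is O(nⁿ)
C = 4ⁿ is O(4ⁿ)
A = n⁵ is O(n⁵)
D = log²(n) is O(log² n)

Therefore, the order from fastest to slowest is: B > C > A > D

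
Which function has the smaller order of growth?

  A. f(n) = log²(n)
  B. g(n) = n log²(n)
A

f(n) = log²(n) is O(log² n), while g(n) = n log²(n) is O(n log² n).
Since O(log² n) grows slower than O(n log² n), f(n) is dominated.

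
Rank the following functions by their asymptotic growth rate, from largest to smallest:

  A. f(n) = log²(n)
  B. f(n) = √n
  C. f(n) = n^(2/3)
C > B > A

Comparing growth rates:
C = n^(2/3) is O(n^(2/3))
B = √n is O(√n)
A = log²(n) is O(log² n)

Therefore, the order from fastest to slowest is: C > B > A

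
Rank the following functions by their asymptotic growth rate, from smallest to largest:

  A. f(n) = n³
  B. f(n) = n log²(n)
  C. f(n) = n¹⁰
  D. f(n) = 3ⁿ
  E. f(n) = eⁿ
B < A < C < E < D

Comparing growth rates:
B = n log²(n) is O(n log² n)
A = n³ is O(n³)
C = n¹⁰ is O(n¹⁰)
E = eⁿ is O(eⁿ)
D = 3ⁿ is O(3ⁿ)

Therefore, the order from slowest to fastest is: B < A < C < E < D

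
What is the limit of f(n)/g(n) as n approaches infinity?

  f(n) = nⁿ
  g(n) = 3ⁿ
∞

Since nⁿ (O(nⁿ)) grows faster than 3ⁿ (O(3ⁿ)),
the ratio f(n)/g(n) → ∞ as n → ∞.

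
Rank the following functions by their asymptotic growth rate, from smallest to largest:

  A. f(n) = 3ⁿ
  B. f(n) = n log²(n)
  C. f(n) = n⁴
B < C < A

Comparing growth rates:
B = n log²(n) is O(n log² n)
C = n⁴ is O(n⁴)
A = 3ⁿ is O(3ⁿ)

Therefore, the order from slowest to fastest is: B < C < A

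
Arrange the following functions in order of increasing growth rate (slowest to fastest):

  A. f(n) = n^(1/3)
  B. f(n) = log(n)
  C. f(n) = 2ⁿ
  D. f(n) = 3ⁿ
B < A < C < D

Comparing growth rates:
B = log(n) is O(log n)
A = n^(1/3) is O(n^(1/3))
C = 2ⁿ is O(2ⁿ)
D = 3ⁿ is O(3ⁿ)

Therefore, the order from slowest to fastest is: B < A < C < D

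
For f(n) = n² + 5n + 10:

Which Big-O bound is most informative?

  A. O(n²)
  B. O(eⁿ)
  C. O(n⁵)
A

f(n) = n² + 5n + 10 is O(n²).
All listed options are valid Big-O bounds (upper bounds),
but O(n²) is the tightest (smallest valid bound).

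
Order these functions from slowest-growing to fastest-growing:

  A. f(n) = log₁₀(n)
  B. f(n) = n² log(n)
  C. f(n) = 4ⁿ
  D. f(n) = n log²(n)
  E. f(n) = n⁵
A < D < B < E < C

Comparing growth rates:
A = log₁₀(n) is O(log n)
D = n log²(n) is O(n log² n)
B = n² log(n) is O(n² log n)
E = n⁵ is O(n⁵)
C = 4ⁿ is O(4ⁿ)

Therefore, the order from slowest to fastest is: A < D < B < E < C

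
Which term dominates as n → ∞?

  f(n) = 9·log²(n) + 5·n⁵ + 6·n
5·n⁵

Looking at each term:
  - 9·log²(n) is O(log² n)
  - 5·n⁵ is O(n⁵)
  - 6·n is O(n)

The term 5·n⁵ (O(n⁵)) grows fastest and dominates all others.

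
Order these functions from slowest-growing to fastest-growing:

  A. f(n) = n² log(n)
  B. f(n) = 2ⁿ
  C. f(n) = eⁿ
A < B < C

Comparing growth rates:
A = n² log(n) is O(n² log n)
B = 2ⁿ is O(2ⁿ)
C = eⁿ is O(eⁿ)

Therefore, the order from slowest to fastest is: A < B < C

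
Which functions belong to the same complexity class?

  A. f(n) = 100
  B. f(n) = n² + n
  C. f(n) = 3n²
B and C

Examining each function:
  A. 100 is O(1)
  B. n² + n is O(n²)
  C. 3n² is O(n²)

Functions B and C both have the same complexity class.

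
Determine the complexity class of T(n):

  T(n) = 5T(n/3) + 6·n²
Θ(n²)

Master Theorem: a = 5, b = 3, f(n) = 6·n².
Compute the critical exponent d = log₃(5) = 1.465.
Compare f(n) = Θ(n²) against n^d:
  k = 2 > d = 1.465, so f(n) = Ω(n^(d+ε)) — Case 3.
  Regularity: a·(n/b)^2/n^2 = a/b^2 = 5/9 < 1 ✓.
  The top-level work dominates: T(n) = Θ(f(n)) = Θ(n²).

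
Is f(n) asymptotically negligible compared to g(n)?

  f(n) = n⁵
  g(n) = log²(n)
False

f(n) = n⁵ is O(n⁵), and g(n) = log²(n) is O(log² n).
Since O(n⁵) grows faster than or equal to O(log² n), f(n) = o(g(n)) is false.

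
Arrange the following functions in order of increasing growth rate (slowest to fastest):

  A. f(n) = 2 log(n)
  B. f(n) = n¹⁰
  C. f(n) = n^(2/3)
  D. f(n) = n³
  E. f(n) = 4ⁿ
A < C < D < B < E

Comparing growth rates:
A = 2 log(n) is O(log n)
C = n^(2/3) is O(n^(2/3))
D = n³ is O(n³)
B = n¹⁰ is O(n¹⁰)
E = 4ⁿ is O(4ⁿ)

Therefore, the order from slowest to fastest is: A < C < D < B < E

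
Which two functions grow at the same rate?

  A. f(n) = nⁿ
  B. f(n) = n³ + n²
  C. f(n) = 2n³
B and C

Examining each function:
  A. nⁿ is O(nⁿ)
  B. n³ + n² is O(n³)
  C. 2n³ is O(n³)

Functions B and C both have the same complexity class.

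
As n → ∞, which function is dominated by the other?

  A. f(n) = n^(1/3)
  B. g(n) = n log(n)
A

f(n) = n^(1/3) is O(n^(1/3)), while g(n) = n log(n) is O(n log n).
Since O(n^(1/3)) grows slower than O(n log n), f(n) is dominated.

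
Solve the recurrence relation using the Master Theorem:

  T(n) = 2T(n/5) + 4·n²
Θ(n²)

Master Theorem: a = 2, b = 5, f(n) = 4·n².
Compute the critical exponent d = log₅(2) = 0.431.
Compare f(n) = Θ(n²) against n^d:
  k = 2 > d = 0.431, so f(n) = Ω(n^(d+ε)) — Case 3.
  Regularity: a·(n/b)^2/n^2 = a/b^2 = 2/25 < 1 ✓.
  The top-level work dominates: T(n) = Θ(f(n)) = Θ(n²).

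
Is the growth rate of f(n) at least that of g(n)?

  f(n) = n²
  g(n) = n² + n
True

f(n) = n² and g(n) = n² + n are both O(n²).
Big-Ω permits equal growth rates (f ≥ c·g for some c > 0), so f(n) = Ω(g(n)) is true.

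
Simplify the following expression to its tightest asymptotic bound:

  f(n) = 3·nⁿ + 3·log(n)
Θ(nⁿ)

Order the terms by growth rate: 3·log(n) ≺ 3·nⁿ.
The fastest-growing term 3·nⁿ dominates as n → ∞; dropping its constant factor gives Θ(nⁿ).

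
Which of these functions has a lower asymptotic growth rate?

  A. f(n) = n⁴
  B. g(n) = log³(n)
B

f(n) = n⁴ is O(n⁴), while g(n) = log³(n) is O(log³ n).
Since O(log³ n) grows slower than O(n⁴), g(n) is dominated.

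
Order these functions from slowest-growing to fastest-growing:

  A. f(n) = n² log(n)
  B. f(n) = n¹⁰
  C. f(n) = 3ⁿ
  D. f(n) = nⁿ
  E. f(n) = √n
E < A < B < C < D

Comparing growth rates:
E = √n is O(√n)
A = n² log(n) is O(n² log n)
B = n¹⁰ is O(n¹⁰)
C = 3ⁿ is O(3ⁿ)
D = nⁿ is O(nⁿ)

Therefore, the order from slowest to fastest is: E < A < B < C < D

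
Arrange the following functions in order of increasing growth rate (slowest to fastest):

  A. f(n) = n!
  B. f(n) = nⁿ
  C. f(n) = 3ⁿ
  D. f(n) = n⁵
D < C < A < B

Comparing growth rates:
D = n⁵ is O(n⁵)
C = 3ⁿ is O(3ⁿ)
A = n! is O(n!)
B = nⁿ is O(nⁿ)

Therefore, the order from slowest to fastest is: D < C < A < B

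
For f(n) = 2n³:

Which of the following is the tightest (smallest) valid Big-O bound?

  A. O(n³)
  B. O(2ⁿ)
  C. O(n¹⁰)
A

f(n) = 2n³ is O(n³).
All listed options are valid Big-O bounds (upper bounds),
but O(n³) is the tightest (smallest valid bound).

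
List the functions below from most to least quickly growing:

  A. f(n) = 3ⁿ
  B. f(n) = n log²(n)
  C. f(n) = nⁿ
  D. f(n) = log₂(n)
C > A > B > D

Comparing growth rates:
C = nⁿ is O(nⁿ)
A = 3ⁿ is O(3ⁿ)
B = n log²(n) is O(n log² n)
D = log₂(n) is O(log n)

Therefore, the order from fastest to slowest is: C > A > B > D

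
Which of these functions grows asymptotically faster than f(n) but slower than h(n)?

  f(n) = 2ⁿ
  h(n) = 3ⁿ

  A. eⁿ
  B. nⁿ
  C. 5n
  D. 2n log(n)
A

We need g(n) with 2ⁿ = o(g(n)) and g(n) = o(3ⁿ), i.e. O(2ⁿ) ≺ g ≺ O(3ⁿ).
Check each option:
  A. eⁿ — O(eⁿ) is strictly between O(2ⁿ) and O(3ⁿ) ✓
  B. nⁿ — O(nⁿ) does not grow strictly slower than h(n)
  C. 5n — O(n) does not grow strictly faster than f(n)
  D. 2n log(n) — O(n log n) does not grow strictly faster than f(n)

Only option A (eⁿ) lies strictly between.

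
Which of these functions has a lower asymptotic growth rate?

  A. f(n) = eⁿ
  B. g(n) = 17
B

f(n) = eⁿ is O(eⁿ), while g(n) = 17 is O(1).
Since O(1) grows slower than O(eⁿ), g(n) is dominated.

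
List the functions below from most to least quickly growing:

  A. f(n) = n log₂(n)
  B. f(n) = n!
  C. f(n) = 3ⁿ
B > C > A

Comparing growth rates:
B = n! is O(n!)
C = 3ⁿ is O(3ⁿ)
A = n log₂(n) is O(n log n)

Therefore, the order from fastest to slowest is: B > C > A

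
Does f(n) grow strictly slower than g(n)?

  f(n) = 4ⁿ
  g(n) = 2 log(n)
False

f(n) = 4ⁿ is O(4ⁿ), and g(n) = 2 log(n) is O(log n).
Since O(4ⁿ) grows faster than or equal to O(log n), f(n) = o(g(n)) is false.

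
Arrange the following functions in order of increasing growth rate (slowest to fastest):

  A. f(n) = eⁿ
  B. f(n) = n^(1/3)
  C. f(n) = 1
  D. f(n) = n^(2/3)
C < B < D < A

Comparing growth rates:
C = 1 is O(1)
B = n^(1/3) is O(n^(1/3))
D = n^(2/3) is O(n^(2/3))
A = eⁿ is O(eⁿ)

Therefore, the order from slowest to fastest is: C < B < D < A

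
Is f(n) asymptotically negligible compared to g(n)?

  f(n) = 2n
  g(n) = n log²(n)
True

f(n) = 2n is O(n), and g(n) = n log²(n) is O(n log² n).
Since O(n) grows strictly slower than O(n log² n), f(n) = o(g(n)) is true.
This means lim(n→∞) f(n)/g(n) = 0.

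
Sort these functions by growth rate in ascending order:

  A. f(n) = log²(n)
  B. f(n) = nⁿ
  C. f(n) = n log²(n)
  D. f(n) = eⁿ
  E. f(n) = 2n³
A < C < E < D < B

Comparing growth rates:
A = log²(n) is O(log² n)
C = n log²(n) is O(n log² n)
E = 2n³ is O(n³)
D = eⁿ is O(eⁿ)
B = nⁿ is O(nⁿ)

Therefore, the order from slowest to fastest is: A < C < E < D < B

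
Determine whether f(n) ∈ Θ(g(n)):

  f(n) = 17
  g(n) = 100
True

f(n) = 17 and g(n) = 100 are both O(1).
Since they have the same asymptotic growth rate, f(n) = Θ(g(n)) is true.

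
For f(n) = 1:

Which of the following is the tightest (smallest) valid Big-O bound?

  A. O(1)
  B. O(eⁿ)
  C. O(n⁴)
A

f(n) = 1 is O(1).
All listed options are valid Big-O bounds (upper bounds),
but O(1) is the tightest (smallest valid bound).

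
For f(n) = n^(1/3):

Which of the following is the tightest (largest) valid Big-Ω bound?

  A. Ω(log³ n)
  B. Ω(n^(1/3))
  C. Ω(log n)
B

f(n) = n^(1/3) is Ω(n^(1/3)).
All listed options are valid Big-Ω bounds (lower bounds),
but Ω(n^(1/3)) is the tightest (largest valid bound).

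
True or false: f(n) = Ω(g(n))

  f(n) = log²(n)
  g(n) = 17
True

f(n) = log²(n) is O(log² n), and g(n) = 17 is O(1).
Since O(log² n) grows at least as fast as O(1), f(n) = Ω(g(n)) is true.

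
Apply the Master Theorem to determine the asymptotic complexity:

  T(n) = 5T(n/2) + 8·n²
Θ(n^log₂(5))

Master Theorem: a = 5, b = 2, f(n) = 8·n².
Compute the critical exponent d = log₂(5) = 2.322.
Compare f(n) = Θ(n²) against n^d:
  k = 2 < d = 2.322, so f(n) = O(n^(d-ε)) — Case 1.
  The recursion cost dominates: T(n) = Θ(n^d) = Θ(n^log₂(5)).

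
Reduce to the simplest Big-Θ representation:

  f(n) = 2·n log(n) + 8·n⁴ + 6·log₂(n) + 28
Θ(n⁴)

Order the terms by growth rate: 28 ≺ 6·log₂(n) ≺ 2·n log(n) ≺ 8·n⁴.
The fastest-growing term 8·n⁴ dominates as n → ∞; dropping its constant factor gives Θ(n⁴).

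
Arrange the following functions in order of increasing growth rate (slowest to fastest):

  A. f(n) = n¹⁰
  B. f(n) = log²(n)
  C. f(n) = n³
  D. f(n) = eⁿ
B < C < A < D

Comparing growth rates:
B = log²(n) is O(log² n)
C = n³ is O(n³)
A = n¹⁰ is O(n¹⁰)
D = eⁿ is O(eⁿ)

Therefore, the order from slowest to fastest is: B < C < A < D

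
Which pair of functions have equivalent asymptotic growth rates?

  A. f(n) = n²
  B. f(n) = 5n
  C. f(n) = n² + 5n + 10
A and C

Examining each function:
  A. n² is O(n²)
  B. 5n is O(n)
  C. n² + 5n + 10 is O(n²)

Functions A and C both have the same complexity class.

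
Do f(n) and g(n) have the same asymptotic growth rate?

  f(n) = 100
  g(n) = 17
True

f(n) = 100 and g(n) = 17 are both O(1).
Since they have the same asymptotic growth rate, f(n) = Θ(g(n)) is true.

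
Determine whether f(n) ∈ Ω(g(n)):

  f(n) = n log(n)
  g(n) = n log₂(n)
True

f(n) = n log(n) and g(n) = n log₂(n) are both O(n log n).
Big-Ω permits equal growth rates (f ≥ c·g for some c > 0), so f(n) = Ω(g(n)) is true.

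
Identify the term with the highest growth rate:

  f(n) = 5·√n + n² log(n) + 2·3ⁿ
2·3ⁿ

Looking at each term:
  - 5·√n is O(√n)
  - n² log(n) is O(n² log n)
  - 2·3ⁿ is O(3ⁿ)

The term 2·3ⁿ (O(3ⁿ)) grows fastest and dominates all others.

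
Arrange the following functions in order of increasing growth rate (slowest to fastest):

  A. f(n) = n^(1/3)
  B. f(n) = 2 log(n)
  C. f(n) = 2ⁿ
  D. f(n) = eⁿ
B < A < C < D

Comparing growth rates:
B = 2 log(n) is O(log n)
A = n^(1/3) is O(n^(1/3))
C = 2ⁿ is O(2ⁿ)
D = eⁿ is O(eⁿ)

Therefore, the order from slowest to fastest is: B < A < C < D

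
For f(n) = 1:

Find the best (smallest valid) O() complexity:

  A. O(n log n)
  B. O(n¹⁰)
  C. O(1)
C

f(n) = 1 is O(1).
All listed options are valid Big-O bounds (upper bounds),
but O(1) is the tightest (smallest valid bound).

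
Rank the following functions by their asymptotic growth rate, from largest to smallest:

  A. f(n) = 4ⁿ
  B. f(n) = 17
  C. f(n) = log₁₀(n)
A > C > B

Comparing growth rates:
A = 4ⁿ is O(4ⁿ)
C = log₁₀(n) is O(log n)
B = 17 is O(1)

Therefore, the order from fastest to slowest is: A > C > B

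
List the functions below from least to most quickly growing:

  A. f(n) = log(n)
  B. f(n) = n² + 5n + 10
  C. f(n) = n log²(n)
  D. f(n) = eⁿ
A < C < B < D

Comparing growth rates:
A = log(n) is O(log n)
C = n log²(n) is O(n log² n)
B = n² + 5n + 10 is O(n²)
D = eⁿ is O(eⁿ)

Therefore, the order from slowest to fastest is: A < C < B < D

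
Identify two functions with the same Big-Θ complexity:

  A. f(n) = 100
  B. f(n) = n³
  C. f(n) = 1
A and C

Examining each function:
  A. 100 is O(1)
  B. n³ is O(n³)
  C. 1 is O(1)

Functions A and C both have the same complexity class.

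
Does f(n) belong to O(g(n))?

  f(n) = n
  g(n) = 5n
True

f(n) = n and g(n) = 5n are both O(n).
Big-O permits equal growth rates (f ≤ c·g for some c), so f(n) = O(g(n)) is true.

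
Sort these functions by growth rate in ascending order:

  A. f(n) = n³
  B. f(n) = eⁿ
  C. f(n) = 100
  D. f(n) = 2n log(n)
C < D < A < B

Comparing growth rates:
C = 100 is O(1)
D = 2n log(n) is O(n log n)
A = n³ is O(n³)
B = eⁿ is O(eⁿ)

Therefore, the order from slowest to fastest is: C < D < A < B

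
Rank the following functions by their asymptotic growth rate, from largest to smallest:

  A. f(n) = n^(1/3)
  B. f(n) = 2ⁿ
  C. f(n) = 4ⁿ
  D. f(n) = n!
D > C > B > A

Comparing growth rates:
D = n! is O(n!)
C = 4ⁿ is O(4ⁿ)
B = 2ⁿ is O(2ⁿ)
A = n^(1/3) is O(n^(1/3))

Therefore, the order from fastest to slowest is: D > C > B > A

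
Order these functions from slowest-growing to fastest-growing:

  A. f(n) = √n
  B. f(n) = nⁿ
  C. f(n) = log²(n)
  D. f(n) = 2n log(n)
C < A < D < B

Comparing growth rates:
C = log²(n) is O(log² n)
A = √n is O(√n)
D = 2n log(n) is O(n log n)
B = nⁿ is O(nⁿ)

Therefore, the order from slowest to fastest is: C < A < D < B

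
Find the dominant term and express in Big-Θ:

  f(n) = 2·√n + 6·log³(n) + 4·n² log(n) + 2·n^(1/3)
Θ(n² log n)

Order the terms by growth rate: 6·log³(n) ≺ 2·n^(1/3) ≺ 2·√n ≺ 4·n² log(n).
The fastest-growing term 4·n² log(n) dominates as n → ∞; dropping its constant factor gives Θ(n² log n).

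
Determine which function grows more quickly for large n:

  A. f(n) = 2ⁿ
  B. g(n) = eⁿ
B

f(n) = 2ⁿ is O(2ⁿ), while g(n) = eⁿ is O(eⁿ).
Since O(eⁿ) grows faster than O(2ⁿ), g(n) dominates.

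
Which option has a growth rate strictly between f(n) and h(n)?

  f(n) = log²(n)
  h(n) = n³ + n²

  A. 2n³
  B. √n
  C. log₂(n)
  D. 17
B

We need g(n) with log²(n) = o(g(n)) and g(n) = o(n³ + n²), i.e. O(log² n) ≺ g ≺ O(n³).
Check each option:
  A. 2n³ — O(n³) does not grow strictly slower than h(n)
  B. √n — O(√n) is strictly between O(log² n) and O(n³) ✓
  C. log₂(n) — O(log n) does not grow strictly faster than f(n)
  D. 17 — O(1) does not grow strictly faster than f(n)

Only option B (√n) lies strictly between.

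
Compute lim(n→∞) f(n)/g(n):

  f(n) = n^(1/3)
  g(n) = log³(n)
∞

Since n^(1/3) (O(n^(1/3))) grows faster than log³(n) (O(log³ n)),
the ratio f(n)/g(n) → ∞ as n → ∞.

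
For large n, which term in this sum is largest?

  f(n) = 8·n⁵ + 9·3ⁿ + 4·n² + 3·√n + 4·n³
9·3ⁿ

Looking at each term:
  - 8·n⁵ is O(n⁵)
  - 9·3ⁿ is O(3ⁿ)
  - 4·n² is O(n²)
  - 3·√n is O(√n)
  - 4·n³ is O(n³)

The term 9·3ⁿ (O(3ⁿ)) grows fastest and dominates all others.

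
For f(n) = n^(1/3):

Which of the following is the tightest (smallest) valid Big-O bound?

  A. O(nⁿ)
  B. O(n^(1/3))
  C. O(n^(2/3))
B

f(n) = n^(1/3) is O(n^(1/3)).
All listed options are valid Big-O bounds (upper bounds),
but O(n^(1/3)) is the tightest (smallest valid bound).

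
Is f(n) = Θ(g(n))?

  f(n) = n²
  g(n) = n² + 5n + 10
True

f(n) = n² and g(n) = n² + 5n + 10 are both O(n²).
Since they have the same asymptotic growth rate, f(n) = Θ(g(n)) is true.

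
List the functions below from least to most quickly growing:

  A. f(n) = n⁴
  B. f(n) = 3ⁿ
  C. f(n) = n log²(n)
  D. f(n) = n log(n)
D < C < A < B

Comparing growth rates:
D = n log(n) is O(n log n)
C = n log²(n) is O(n log² n)
A = n⁴ is O(n⁴)
B = 3ⁿ is O(3ⁿ)

Therefore, the order from slowest to fastest is: D < C < A < B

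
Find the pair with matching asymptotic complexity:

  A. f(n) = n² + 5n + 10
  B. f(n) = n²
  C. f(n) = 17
A and B

Examining each function:
  A. n² + 5n + 10 is O(n²)
  B. n² is O(n²)
  C. 17 is O(1)

Functions A and B both have the same complexity class.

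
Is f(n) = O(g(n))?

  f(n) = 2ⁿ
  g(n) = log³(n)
False

f(n) = 2ⁿ is O(2ⁿ), and g(n) = log³(n) is O(log³ n).
Since O(2ⁿ) grows faster than O(log³ n), f(n) = O(g(n)) is false.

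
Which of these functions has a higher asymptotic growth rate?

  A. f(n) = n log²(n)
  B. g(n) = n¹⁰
B

f(n) = n log²(n) is O(n log² n), while g(n) = n¹⁰ is O(n¹⁰).
Since O(n¹⁰) grows faster than O(n log² n), g(n) dominates.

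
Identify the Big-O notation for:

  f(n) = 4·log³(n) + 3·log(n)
O(log³ n)

The dominant term in 4·log³(n) + 3·log(n) is 4·log³(n), which is Θ(log³ n).
Lower-order terms (3·log(n)) are asymptotically negligible.
Constants are absorbed, so the tightest bound is O(log³ n).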